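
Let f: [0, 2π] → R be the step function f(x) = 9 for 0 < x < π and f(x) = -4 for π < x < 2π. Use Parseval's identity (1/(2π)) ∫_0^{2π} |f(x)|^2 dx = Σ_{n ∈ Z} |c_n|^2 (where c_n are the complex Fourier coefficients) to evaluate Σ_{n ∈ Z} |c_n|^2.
Σ |c_n|^2 = 97/2

Parseval equates the L^2 energy of f (normalised by 1/(2π)) with the ℓ^2 sum of its Fourier coefficients: (1/(2π)) ∫_0^{2π} |f|^2 = Σ |c_n|^2.
Compute the left side: (1/(2π)) [∫_0^π 9^2 dx + ∫_π^{2π} (-4)^2 dx] = (1/(2π)) · (81π + 16π) = (81 + 16)/2 = 97/2.
So Σ_{n ∈ Z} |c_n|^2 = 97/2.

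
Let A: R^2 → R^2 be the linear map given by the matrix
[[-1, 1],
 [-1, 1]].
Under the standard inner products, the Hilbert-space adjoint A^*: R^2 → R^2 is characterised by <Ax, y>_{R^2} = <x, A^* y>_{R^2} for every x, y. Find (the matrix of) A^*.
A^* = A^T =
[[-1, -1],
 [1, 1]]

For real matrices with standard dot products, the defining identity <Ax, y> = <x, A^* y> gives (Ax)^T y = x^T (A^*) y, i.e. x^T A^T y = x^T (A^*) y. Since this holds for all x, y, we must have A^* = A^T. Therefore
A^* =
[[-1, -1],
 [1, 1]].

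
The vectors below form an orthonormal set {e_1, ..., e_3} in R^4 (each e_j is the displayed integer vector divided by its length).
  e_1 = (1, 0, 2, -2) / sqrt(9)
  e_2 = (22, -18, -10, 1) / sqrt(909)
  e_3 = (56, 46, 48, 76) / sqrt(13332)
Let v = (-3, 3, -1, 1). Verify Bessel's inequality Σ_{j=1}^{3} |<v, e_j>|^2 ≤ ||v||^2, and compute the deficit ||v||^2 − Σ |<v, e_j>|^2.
Σ |<v, e_j>|^2 = 611/33; ||v||^2 = 20; deficit = 49/33

Write each e_j = u_j / sqrt(<u_j, u_j>) where u_j is the displayed integer vector. Then <v, e_j> = <v, u_j> / sqrt(<u_j, u_j>), so |<v, e_j>|^2 = <v, u_j>^2 / <u_j, u_j>.
Coefficients: <v, e_1> = -7/sqrt(9), <v, e_2> = -109/sqrt(909), <v, e_3> = -2/sqrt(13332).
Square and sum: Σ |<v, e_j>|^2 = 611/33.
Compute ||v||^2 = v·v = 20.
Deficit = 20 − 611/33 = 49/33 ≥ 0, confirming Bessel's inequality. (The deficit equals ||v − Σ <v,e_j> e_j||^2, the squared distance from v to span{e_j}.)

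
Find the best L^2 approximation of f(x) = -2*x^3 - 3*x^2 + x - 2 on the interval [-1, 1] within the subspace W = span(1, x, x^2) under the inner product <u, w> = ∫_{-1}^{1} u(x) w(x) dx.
g(x) = -3*x^2 - x/5 - 2

The best approximation g ∈ W is the orthogonal projection of f onto W. Writing g = a_0 + a_1 x + a_2 x^2, the coefficients solve the normal equations G · a = b where
  G_{ij} = <φ_i, φ_j> and b_i = <f, φ_i>, with φ_0 = 1, φ_1 = x, φ_2 = x^2.
G =
  [2, 0, 2/3]
  [0, 2/3, 0]
  [2/3, 0, 2/5],
b = (-6, -2/15, -38/15).
Solving gives a_0 = -2, a_1 = -1/5, a_2 = -3, so
  g(x) = -3*x^2 - x/5 - 2.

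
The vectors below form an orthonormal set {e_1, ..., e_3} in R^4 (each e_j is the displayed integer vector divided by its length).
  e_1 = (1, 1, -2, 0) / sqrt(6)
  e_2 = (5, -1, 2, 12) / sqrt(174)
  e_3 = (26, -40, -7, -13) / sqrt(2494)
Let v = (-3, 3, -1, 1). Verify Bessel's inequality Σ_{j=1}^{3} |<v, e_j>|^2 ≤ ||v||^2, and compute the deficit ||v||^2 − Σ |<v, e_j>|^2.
Σ |<v, e_j>|^2 = 762/43; ||v||^2 = 20; deficit = 98/43

Write each e_j = u_j / sqrt(<u_j, u_j>) where u_j is the displayed integer vector. Then <v, e_j> = <v, u_j> / sqrt(<u_j, u_j>), so |<v, e_j>|^2 = <v, u_j>^2 / <u_j, u_j>.
Coefficients: <v, e_1> = 2/sqrt(6), <v, e_2> = -8/sqrt(174), <v, e_3> = -204/sqrt(2494).
Square and sum: Σ |<v, e_j>|^2 = 762/43.
Compute ||v||^2 = v·v = 20.
Deficit = 20 − 762/43 = 98/43 ≥ 0, confirming Bessel's inequality. (The deficit equals ||v − Σ <v,e_j> e_j||^2, the squared distance from v to span{e_j}.)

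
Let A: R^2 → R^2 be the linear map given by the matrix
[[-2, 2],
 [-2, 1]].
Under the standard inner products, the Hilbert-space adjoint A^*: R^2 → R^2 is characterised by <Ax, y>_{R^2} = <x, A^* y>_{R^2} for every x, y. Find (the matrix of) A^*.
A^* = A^T =
[[-2, -2],
 [2, 1]]

For real matrices with standard dot products, the defining identity <Ax, y> = <x, A^* y> gives (Ax)^T y = x^T (A^*) y, i.e. x^T A^T y = x^T (A^*) y. Since this holds for all x, y, we must have A^* = A^T. Therefore
A^* =
[[-2, -2],
 [2, 1]].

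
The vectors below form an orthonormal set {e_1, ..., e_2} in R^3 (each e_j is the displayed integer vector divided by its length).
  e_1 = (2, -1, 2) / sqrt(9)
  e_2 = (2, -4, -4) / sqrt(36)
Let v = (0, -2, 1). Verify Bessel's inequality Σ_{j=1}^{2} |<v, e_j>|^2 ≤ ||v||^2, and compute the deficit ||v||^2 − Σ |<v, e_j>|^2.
Σ |<v, e_j>|^2 = 20/9; ||v||^2 = 5; deficit = 25/9

Write each e_j = u_j / sqrt(<u_j, u_j>) where u_j is the displayed integer vector. Then <v, e_j> = <v, u_j> / sqrt(<u_j, u_j>), so |<v, e_j>|^2 = <v, u_j>^2 / <u_j, u_j>.
Coefficients: <v, e_1> = 4/sqrt(9), <v, e_2> = 4/sqrt(36).
Square and sum: Σ |<v, e_j>|^2 = 20/9.
Compute ||v||^2 = v·v = 5.
Deficit = 5 − 20/9 = 25/9 ≥ 0, confirming Bessel's inequality. (The deficit equals ||v − Σ <v,e_j> e_j||^2, the squared distance from v to span{e_j}.)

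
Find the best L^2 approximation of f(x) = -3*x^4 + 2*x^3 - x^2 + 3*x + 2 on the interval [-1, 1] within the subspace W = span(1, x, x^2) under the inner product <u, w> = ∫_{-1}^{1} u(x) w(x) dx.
g(x) = -25*x^2/7 + 21*x/5 + 79/35

The best approximation g ∈ W is the orthogonal projection of f onto W. Writing g = a_0 + a_1 x + a_2 x^2, the coefficients solve the normal equations G · a = b where
  G_{ij} = <φ_i, φ_j> and b_i = <f, φ_i>, with φ_0 = 1, φ_1 = x, φ_2 = x^2.
G =
  [2, 0, 2/3]
  [0, 2/3, 0]
  [2/3, 0, 2/5],
b = (32/15, 14/5, 8/105).
Solving gives a_0 = 79/35, a_1 = 21/5, a_2 = -25/7, so
  g(x) = -25*x^2/7 + 21*x/5 + 79/35.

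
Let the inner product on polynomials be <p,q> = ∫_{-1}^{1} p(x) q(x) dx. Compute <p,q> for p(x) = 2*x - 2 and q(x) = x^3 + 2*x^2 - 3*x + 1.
<p,q> = -148/15

Expand the product: p(x)·q(x) = 2*x^4 + 2*x^3 - 10*x^2 + 8*x - 2.
∫_{-1}^{1} of each monomial x^k gives [2/(k+1) if k even, 0 if k odd]. Integrating term-by-term (or equivalently evaluating the antiderivative F(x) = 2*x^5/5 + x^4/2 - 10*x^3/3 + 4*x^2 - 2*x at the endpoints):
  F(1) − F(−1) = -13/30 − (283/30) = -148/15.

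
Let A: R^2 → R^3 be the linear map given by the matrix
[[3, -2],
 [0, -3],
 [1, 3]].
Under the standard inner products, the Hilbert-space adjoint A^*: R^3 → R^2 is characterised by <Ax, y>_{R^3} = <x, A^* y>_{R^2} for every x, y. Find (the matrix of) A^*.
A^* = A^T =
[[3, 0, 1],
 [-2, -3, 3]]

For real matrices with standard dot products, the defining identity <Ax, y> = <x, A^* y> gives (Ax)^T y = x^T (A^*) y, i.e. x^T A^T y = x^T (A^*) y. Since this holds for all x, y, we must have A^* = A^T. Therefore
A^* =
[[3, 0, 1],
 [-2, -3, 3]].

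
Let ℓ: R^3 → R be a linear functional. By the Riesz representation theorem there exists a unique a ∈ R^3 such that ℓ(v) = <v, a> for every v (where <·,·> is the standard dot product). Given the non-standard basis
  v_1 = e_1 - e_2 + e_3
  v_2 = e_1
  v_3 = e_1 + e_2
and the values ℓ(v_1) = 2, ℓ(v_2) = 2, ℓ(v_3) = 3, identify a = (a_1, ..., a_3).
a = (2, 1, 1)

Write a = (a_1, ..., a_3) in the standard basis. For each basis vector v_i, ℓ(v_i) = <v_i, a> is a linear equation in the a_j's. Collect the n equations into a matrix system V a = ℓ, where row i of V is v_i (expressed in the standard basis). Since V is invertible (lower-triangular with 1s on the diagonal, up to permutation), solve by back-substitution:
  V =
[[1, -1, 1],
 [1, 0, 0],
 [1, 1, 0]]
  V a = (2, 2, 3)
Solving gives a = (2, 1, 1).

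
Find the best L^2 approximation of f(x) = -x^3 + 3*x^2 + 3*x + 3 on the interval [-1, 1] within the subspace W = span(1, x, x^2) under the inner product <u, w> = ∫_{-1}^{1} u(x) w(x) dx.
g(x) = 3*x^2 + 12*x/5 + 3

The best approximation g ∈ W is the orthogonal projection of f onto W. Writing g = a_0 + a_1 x + a_2 x^2, the coefficients solve the normal equations G · a = b where
  G_{ij} = <φ_i, φ_j> and b_i = <f, φ_i>, with φ_0 = 1, φ_1 = x, φ_2 = x^2.
G =
  [2, 0, 2/3]
  [0, 2/3, 0]
  [2/3, 0, 2/5],
b = (8, 8/5, 16/5).
Solving gives a_0 = 3, a_1 = 12/5, a_2 = 3, so
  g(x) = 3*x^2 + 12*x/5 + 3.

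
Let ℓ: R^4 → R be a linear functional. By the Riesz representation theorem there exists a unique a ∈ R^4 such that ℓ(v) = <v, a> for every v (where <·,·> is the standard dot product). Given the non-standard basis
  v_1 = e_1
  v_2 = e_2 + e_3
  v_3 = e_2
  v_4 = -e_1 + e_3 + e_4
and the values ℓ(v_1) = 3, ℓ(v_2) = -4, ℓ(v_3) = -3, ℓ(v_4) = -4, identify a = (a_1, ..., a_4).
a = (3, -3, -1, 0)

Write a = (a_1, ..., a_4) in the standard basis. For each basis vector v_i, ℓ(v_i) = <v_i, a> is a linear equation in the a_j's. Collect the n equations into a matrix system V a = ℓ, where row i of V is v_i (expressed in the standard basis). Since V is invertible (lower-triangular with 1s on the diagonal, up to permutation), solve by back-substitution:
  V =
[[1, 0, 0, 0],
 [0, 1, 1, 0],
 [0, 1, 0, 0],
 [-1, 0, 1, 1]]
  V a = (3, -4, -3, -4)
Solving gives a = (3, -3, -1, 0).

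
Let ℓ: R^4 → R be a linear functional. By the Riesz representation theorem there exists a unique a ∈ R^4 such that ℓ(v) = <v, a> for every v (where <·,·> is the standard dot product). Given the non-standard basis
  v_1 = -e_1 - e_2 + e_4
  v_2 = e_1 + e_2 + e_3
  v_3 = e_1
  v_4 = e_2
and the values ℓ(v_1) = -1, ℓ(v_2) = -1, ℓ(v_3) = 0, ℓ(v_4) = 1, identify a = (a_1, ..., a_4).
a = (0, 1, -2, 0)

Write a = (a_1, ..., a_4) in the standard basis. For each basis vector v_i, ℓ(v_i) = <v_i, a> is a linear equation in the a_j's. Collect the n equations into a matrix system V a = ℓ, where row i of V is v_i (expressed in the standard basis). Since V is invertible (lower-triangular with 1s on the diagonal, up to permutation), solve by back-substitution:
  V =
[[-1, -1, 0, 1],
 [1, 1, 1, 0],
 [1, 0, 0, 0],
 [0, 1, 0, 0]]
  V a = (-1, -1, 0, 1)
Solving gives a = (0, 1, -2, 0).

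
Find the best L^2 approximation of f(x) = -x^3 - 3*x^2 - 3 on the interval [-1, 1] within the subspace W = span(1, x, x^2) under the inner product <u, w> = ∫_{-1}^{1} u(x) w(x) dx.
g(x) = -3*x^2 - 3*x/5 - 3

The best approximation g ∈ W is the orthogonal projection of f onto W. Writing g = a_0 + a_1 x + a_2 x^2, the coefficients solve the normal equations G · a = b where
  G_{ij} = <φ_i, φ_j> and b_i = <f, φ_i>, with φ_0 = 1, φ_1 = x, φ_2 = x^2.
G =
  [2, 0, 2/3]
  [0, 2/3, 0]
  [2/3, 0, 2/5],
b = (-8, -2/5, -16/5).
Solving gives a_0 = -3, a_1 = -3/5, a_2 = -3, so
  g(x) = -3*x^2 - 3*x/5 - 3.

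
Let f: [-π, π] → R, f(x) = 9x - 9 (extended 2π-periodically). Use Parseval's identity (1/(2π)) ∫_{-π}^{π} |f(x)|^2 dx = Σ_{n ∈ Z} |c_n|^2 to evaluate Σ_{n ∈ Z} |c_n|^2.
Σ |c_n|^2 = 27π^2 + 81

Expand and integrate term by term over [-π, π]:
  ∫ (9x)^2 dx = 81·(2π^3/3); ∫ 2·9·(-9)·x dx = 0 (odd integrand); ∫ (-9)^2 dx = 81·2π.
So (1/(2π)) ∫_{-π}^{π} (9x - 9)^2 dx = 81π^2/3 + 81 = 27π^2 + 81.
Parseval ⇒ Σ |c_n|^2 = 27π^2 + 81.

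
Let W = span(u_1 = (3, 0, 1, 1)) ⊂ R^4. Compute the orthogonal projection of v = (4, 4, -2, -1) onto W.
proj_W(v) = (27/11, 0, 9/11, 9/11)

Set up U = [u_1 | ... | u_1] ∈ R^(4×1). The projector onto W = col(U) is P = U (U^T U)^(-1) U^T.
Compute U^T U =
  [11],
and U^T v = (9).
Solve U^T U · c = U^T v for the coefficients: c = (9/11). The projection is proj_W(v) = U c.
Check: (v - proj_W(v)) · u_1 = 0  (should be 0).
Result: proj_W(v) = (27/11, 0, 9/11, 9/11).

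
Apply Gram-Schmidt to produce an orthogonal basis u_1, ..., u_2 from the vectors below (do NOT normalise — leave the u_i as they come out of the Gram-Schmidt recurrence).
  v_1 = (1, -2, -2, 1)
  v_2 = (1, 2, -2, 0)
Orthogonal basis:
  u_1 = (1, -2, -2, 1)
  u_2 = (9/10, 11/5, -9/5, -1/10)

Apply the Gram-Schmidt recurrence
  u_1 = v_1
  u_i = v_i − Σ_{j<i} ((v_i · u_j) / (u_j · u_j)) · u_j.

Step by step this gives:
  u_1 = (1, -2, -2, 1)
  u_2 = (9/10, 11/5, -9/5, -1/10)

Orthogonality check:
  u_2 · u_1 = 0 (should be 0)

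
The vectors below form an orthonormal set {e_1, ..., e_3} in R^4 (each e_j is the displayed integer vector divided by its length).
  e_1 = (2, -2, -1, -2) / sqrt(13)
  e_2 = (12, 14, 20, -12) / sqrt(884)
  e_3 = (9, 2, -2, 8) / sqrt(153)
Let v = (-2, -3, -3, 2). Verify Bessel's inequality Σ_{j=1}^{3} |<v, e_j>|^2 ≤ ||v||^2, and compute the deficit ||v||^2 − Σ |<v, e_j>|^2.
Σ |<v, e_j>|^2 = 230/9; ||v||^2 = 26; deficit = 4/9

Write each e_j = u_j / sqrt(<u_j, u_j>) where u_j is the displayed integer vector. Then <v, e_j> = <v, u_j> / sqrt(<u_j, u_j>), so |<v, e_j>|^2 = <v, u_j>^2 / <u_j, u_j>.
Coefficients: <v, e_1> = 1/sqrt(13), <v, e_2> = -150/sqrt(884), <v, e_3> = -2/sqrt(153).
Square and sum: Σ |<v, e_j>|^2 = 230/9.
Compute ||v||^2 = v·v = 26.
Deficit = 26 − 230/9 = 4/9 ≥ 0, confirming Bessel's inequality. (The deficit equals ||v − Σ <v,e_j> e_j||^2, the squared distance from v to span{e_j}.)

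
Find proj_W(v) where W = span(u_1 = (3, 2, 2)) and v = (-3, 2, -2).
proj_W(v) = (-27/17, -18/17, -18/17)

Set up U = [u_1 | ... | u_1] ∈ R^(3×1). The projector onto W = col(U) is P = U (U^T U)^(-1) U^T.
Compute U^T U =
  [17],
and U^T v = (-9).
Solve U^T U · c = U^T v for the coefficients: c = (-9/17). The projection is proj_W(v) = U c.
Check: (v - proj_W(v)) · u_1 = 0  (should be 0).
Result: proj_W(v) = (-27/17, -18/17, -18/17).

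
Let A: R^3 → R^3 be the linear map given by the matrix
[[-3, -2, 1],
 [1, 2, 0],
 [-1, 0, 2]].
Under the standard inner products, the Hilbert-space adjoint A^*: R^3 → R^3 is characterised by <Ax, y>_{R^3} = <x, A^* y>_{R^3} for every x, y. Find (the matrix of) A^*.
A^* = A^T =
[[-3, 1, -1],
 [-2, 2, 0],
 [1, 0, 2]]

For real matrices with standard dot products, the defining identity <Ax, y> = <x, A^* y> gives (Ax)^T y = x^T (A^*) y, i.e. x^T A^T y = x^T (A^*) y. Since this holds for all x, y, we must have A^* = A^T. Therefore
A^* =
[[-3, 1, -1],
 [-2, 2, 0],
 [1, 0, 2]].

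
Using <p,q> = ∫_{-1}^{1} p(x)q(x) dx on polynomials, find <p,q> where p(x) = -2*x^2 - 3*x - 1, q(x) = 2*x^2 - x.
<p,q> = -14/15

Expand the product: p(x)·q(x) = -4*x^4 - 4*x^3 + x^2 + x.
∫_{-1}^{1} of each monomial x^k gives [2/(k+1) if k even, 0 if k odd]. Integrating term-by-term (or equivalently evaluating the antiderivative F(x) = -4*x^5/5 - x^4 + x^3/3 + x^2/2 at the endpoints):
  F(1) − F(−1) = -29/30 − (-1/30) = -14/15.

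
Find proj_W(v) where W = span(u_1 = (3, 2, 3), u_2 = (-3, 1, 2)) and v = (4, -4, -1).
proj_W(v) = (1173/307, -403/307, -802/307)

Set up U = [u_1 | ... | u_2] ∈ R^(3×2). The projector onto W = col(U) is P = U (U^T U)^(-1) U^T.
Compute U^T U =
  [22, -1]
  [-1, 14],
and U^T v = (1, -18).
Solve U^T U · c = U^T v for the coefficients: c = (-4/307, -395/307). The projection is proj_W(v) = U c.
Check: (v - proj_W(v)) · u_1 = 0  (should be 0).
Check: (v - proj_W(v)) · u_2 = 0  (should be 0).
Result: proj_W(v) = (1173/307, -403/307, -802/307).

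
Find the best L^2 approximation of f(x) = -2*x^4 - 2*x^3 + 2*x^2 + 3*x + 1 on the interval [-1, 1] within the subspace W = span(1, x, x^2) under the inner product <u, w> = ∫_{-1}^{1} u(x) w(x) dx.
g(x) = 2*x^2/7 + 9*x/5 + 41/35

The best approximation g ∈ W is the orthogonal projection of f onto W. Writing g = a_0 + a_1 x + a_2 x^2, the coefficients solve the normal equations G · a = b where
  G_{ij} = <φ_i, φ_j> and b_i = <f, φ_i>, with φ_0 = 1, φ_1 = x, φ_2 = x^2.
G =
  [2, 0, 2/3]
  [0, 2/3, 0]
  [2/3, 0, 2/5],
b = (38/15, 6/5, 94/105).
Solving gives a_0 = 41/35, a_1 = 9/5, a_2 = 2/7, so
  g(x) = 2*x^2/7 + 9*x/5 + 41/35.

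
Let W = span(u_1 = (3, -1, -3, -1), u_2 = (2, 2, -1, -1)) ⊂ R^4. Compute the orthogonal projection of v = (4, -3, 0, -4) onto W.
proj_W(v) = (181/68, -103/68, -197/68, -55/68)

Set up U = [u_1 | ... | u_2] ∈ R^(4×2). The projector onto W = col(U) is P = U (U^T U)^(-1) U^T.
Compute U^T U =
  [20, 8]
  [8, 10],
and U^T v = (19, 6).
Solve U^T U · c = U^T v for the coefficients: c = (71/68, -4/17). The projection is proj_W(v) = U c.
Check: (v - proj_W(v)) · u_1 = 0  (should be 0).
Check: (v - proj_W(v)) · u_2 = 0  (should be 0).
Result: proj_W(v) = (181/68, -103/68, -197/68, -55/68).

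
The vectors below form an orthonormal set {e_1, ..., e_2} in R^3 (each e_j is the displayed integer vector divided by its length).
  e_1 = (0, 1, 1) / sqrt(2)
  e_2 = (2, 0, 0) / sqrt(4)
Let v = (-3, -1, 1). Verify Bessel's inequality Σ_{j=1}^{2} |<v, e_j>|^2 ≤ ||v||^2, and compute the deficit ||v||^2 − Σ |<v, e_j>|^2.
Σ |<v, e_j>|^2 = 9; ||v||^2 = 11; deficit = 2

Write each e_j = u_j / sqrt(<u_j, u_j>) where u_j is the displayed integer vector. Then <v, e_j> = <v, u_j> / sqrt(<u_j, u_j>), so |<v, e_j>|^2 = <v, u_j>^2 / <u_j, u_j>.
Coefficients: <v, e_1> = 0/sqrt(2), <v, e_2> = -6/sqrt(4).
Square and sum: Σ |<v, e_j>|^2 = 9.
Compute ||v||^2 = v·v = 11.
Deficit = 11 − 9 = 2 ≥ 0, confirming Bessel's inequality. (The deficit equals ||v − Σ <v,e_j> e_j||^2, the squared distance from v to span{e_j}.)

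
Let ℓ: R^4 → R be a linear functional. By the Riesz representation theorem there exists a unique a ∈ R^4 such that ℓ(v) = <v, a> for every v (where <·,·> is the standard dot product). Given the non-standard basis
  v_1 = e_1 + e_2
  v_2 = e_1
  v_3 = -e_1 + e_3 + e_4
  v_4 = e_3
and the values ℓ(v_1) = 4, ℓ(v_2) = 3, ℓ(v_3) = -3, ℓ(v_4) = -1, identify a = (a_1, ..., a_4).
a = (3, 1, -1, 1)

Write a = (a_1, ..., a_4) in the standard basis. For each basis vector v_i, ℓ(v_i) = <v_i, a> is a linear equation in the a_j's. Collect the n equations into a matrix system V a = ℓ, where row i of V is v_i (expressed in the standard basis). Since V is invertible (lower-triangular with 1s on the diagonal, up to permutation), solve by back-substitution:
  V =
[[1, 1, 0, 0],
 [1, 0, 0, 0],
 [-1, 0, 1, 1],
 [0, 0, 1, 0]]
  V a = (4, 3, -3, -1)
Solving gives a = (3, 1, -1, 1).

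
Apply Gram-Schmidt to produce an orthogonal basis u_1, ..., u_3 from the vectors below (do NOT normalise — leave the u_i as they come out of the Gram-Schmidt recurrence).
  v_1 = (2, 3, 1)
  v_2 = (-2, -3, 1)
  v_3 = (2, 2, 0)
Orthogonal basis:
  u_1 = (2, 3, 1)
  u_2 = (-2/7, -3/7, 13/7)
  u_3 = (6/13, -4/13, 0)

Apply the Gram-Schmidt recurrence
  u_1 = v_1
  u_i = v_i − Σ_{j<i} ((v_i · u_j) / (u_j · u_j)) · u_j.

Step by step this gives:
  u_1 = (2, 3, 1)
  u_2 = (-2/7, -3/7, 13/7)
  u_3 = (6/13, -4/13, 0)

Orthogonality check:
  u_2 · u_1 = 0 (should be 0)
  u_3 · u_1 = 0 (should be 0)
  u_3 · u_2 = 0 (should be 0)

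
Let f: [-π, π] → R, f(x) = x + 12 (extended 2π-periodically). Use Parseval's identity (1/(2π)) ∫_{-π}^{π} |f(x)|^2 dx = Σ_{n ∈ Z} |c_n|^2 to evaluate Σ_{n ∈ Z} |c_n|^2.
Σ |c_n|^2 = π^2/3 + 144

Expand and integrate term by term over [-π, π]:
  ∫ (x)^2 dx = 1·(2π^3/3); ∫ 2·1·(12)·x dx = 0 (odd integrand); ∫ 12^2 dx = 144·2π.
So (1/(2π)) ∫_{-π}^{π} (x + 12)^2 dx = 1π^2/3 + 144 = π^2/3 + 144.
Parseval ⇒ Σ |c_n|^2 = π^2/3 + 144.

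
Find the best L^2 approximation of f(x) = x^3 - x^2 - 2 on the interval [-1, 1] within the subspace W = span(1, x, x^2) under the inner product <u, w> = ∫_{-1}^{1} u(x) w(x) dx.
g(x) = -x^2 + 3*x/5 - 2

The best approximation g ∈ W is the orthogonal projection of f onto W. Writing g = a_0 + a_1 x + a_2 x^2, the coefficients solve the normal equations G · a = b where
  G_{ij} = <φ_i, φ_j> and b_i = <f, φ_i>, with φ_0 = 1, φ_1 = x, φ_2 = x^2.
G =
  [2, 0, 2/3]
  [0, 2/3, 0]
  [2/3, 0, 2/5],
b = (-14/3, 2/5, -26/15).
Solving gives a_0 = -2, a_1 = 3/5, a_2 = -1, so
  g(x) = -x^2 + 3*x/5 - 2.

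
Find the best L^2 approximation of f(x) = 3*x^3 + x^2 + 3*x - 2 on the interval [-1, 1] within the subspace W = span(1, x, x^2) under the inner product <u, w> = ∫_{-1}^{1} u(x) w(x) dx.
g(x) = x^2 + 24*x/5 - 2

The best approximation g ∈ W is the orthogonal projection of f onto W. Writing g = a_0 + a_1 x + a_2 x^2, the coefficients solve the normal equations G · a = b where
  G_{ij} = <φ_i, φ_j> and b_i = <f, φ_i>, with φ_0 = 1, φ_1 = x, φ_2 = x^2.
G =
  [2, 0, 2/3]
  [0, 2/3, 0]
  [2/3, 0, 2/5],
b = (-10/3, 16/5, -14/15).
Solving gives a_0 = -2, a_1 = 24/5, a_2 = 1, so
  g(x) = x^2 + 24*x/5 - 2.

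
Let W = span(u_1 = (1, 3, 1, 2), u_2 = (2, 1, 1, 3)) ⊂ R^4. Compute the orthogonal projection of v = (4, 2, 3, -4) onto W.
proj_W(v) = (-1/3, 16/9, 2/9, -1/9)

Set up U = [u_1 | ... | u_2] ∈ R^(4×2). The projector onto W = col(U) is P = U (U^T U)^(-1) U^T.
Compute U^T U =
  [15, 12]
  [12, 15],
and U^T v = (5, 1).
Solve U^T U · c = U^T v for the coefficients: c = (7/9, -5/9). The projection is proj_W(v) = U c.
Check: (v - proj_W(v)) · u_1 = 0  (should be 0).
Check: (v - proj_W(v)) · u_2 = 0  (should be 0).
Result: proj_W(v) = (-1/3, 16/9, 2/9, -1/9).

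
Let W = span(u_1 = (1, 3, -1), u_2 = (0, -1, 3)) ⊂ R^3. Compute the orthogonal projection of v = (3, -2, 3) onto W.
proj_W(v) = (3/37, -67/74, 249/74)

Set up U = [u_1 | ... | u_2] ∈ R^(3×2). The projector onto W = col(U) is P = U (U^T U)^(-1) U^T.
Compute U^T U =
  [11, -6]
  [-6, 10],
and U^T v = (-6, 11).
Solve U^T U · c = U^T v for the coefficients: c = (3/37, 85/74). The projection is proj_W(v) = U c.
Check: (v - proj_W(v)) · u_1 = 0  (should be 0).
Check: (v - proj_W(v)) · u_2 = 0  (should be 0).
Result: proj_W(v) = (3/37, -67/74, 249/74).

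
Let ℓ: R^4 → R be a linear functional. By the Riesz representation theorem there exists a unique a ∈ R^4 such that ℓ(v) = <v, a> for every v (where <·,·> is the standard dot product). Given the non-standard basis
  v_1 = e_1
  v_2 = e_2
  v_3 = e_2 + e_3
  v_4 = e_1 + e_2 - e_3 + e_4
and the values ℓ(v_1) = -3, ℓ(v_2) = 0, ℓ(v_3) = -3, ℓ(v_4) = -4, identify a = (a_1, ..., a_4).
a = (-3, 0, -3, -4)

Write a = (a_1, ..., a_4) in the standard basis. For each basis vector v_i, ℓ(v_i) = <v_i, a> is a linear equation in the a_j's. Collect the n equations into a matrix system V a = ℓ, where row i of V is v_i (expressed in the standard basis). Since V is invertible (lower-triangular with 1s on the diagonal, up to permutation), solve by back-substitution:
  V =
[[1, 0, 0, 0],
 [0, 1, 0, 0],
 [0, 1, 1, 0],
 [1, 1, -1, 1]]
  V a = (-3, 0, -3, -4)
Solving gives a = (-3, 0, -3, -4).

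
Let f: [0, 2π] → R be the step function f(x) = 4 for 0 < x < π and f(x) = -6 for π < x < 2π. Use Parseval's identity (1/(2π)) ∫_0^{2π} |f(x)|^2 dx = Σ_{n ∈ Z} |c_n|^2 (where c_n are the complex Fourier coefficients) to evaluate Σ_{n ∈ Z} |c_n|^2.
Σ |c_n|^2 = 26

Parseval equates the L^2 energy of f (normalised by 1/(2π)) with the ℓ^2 sum of its Fourier coefficients: (1/(2π)) ∫_0^{2π} |f|^2 = Σ |c_n|^2.
Compute the left side: (1/(2π)) [∫_0^π 4^2 dx + ∫_π^{2π} (-6)^2 dx] = (1/(2π)) · (16π + 36π) = (16 + 36)/2 = 26.
So Σ_{n ∈ Z} |c_n|^2 = 26.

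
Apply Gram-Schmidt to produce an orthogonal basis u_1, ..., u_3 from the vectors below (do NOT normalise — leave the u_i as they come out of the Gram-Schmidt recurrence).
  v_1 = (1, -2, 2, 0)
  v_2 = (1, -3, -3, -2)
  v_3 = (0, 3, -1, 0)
Orthogonal basis:
  u_1 = (1, -2, 2, 0)
  u_2 = (8/9, -25/9, -29/9, -2)
  u_3 = (112/103, 62/103, 6/103, -46/103)

Apply the Gram-Schmidt recurrence
  u_1 = v_1
  u_i = v_i − Σ_{j<i} ((v_i · u_j) / (u_j · u_j)) · u_j.

Step by step this gives:
  u_1 = (1, -2, 2, 0)
  u_2 = (8/9, -25/9, -29/9, -2)
  u_3 = (112/103, 62/103, 6/103, -46/103)

Orthogonality check:
  u_2 · u_1 = 0 (should be 0)
  u_3 · u_1 = 0 (should be 0)
  u_3 · u_2 = 0 (should be 0)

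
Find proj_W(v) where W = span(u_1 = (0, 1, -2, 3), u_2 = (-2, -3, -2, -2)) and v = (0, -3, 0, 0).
proj_W(v) = (-222/269, -351/269, -186/269, -276/269)

Set up U = [u_1 | ... | u_2] ∈ R^(4×2). The projector onto W = col(U) is P = U (U^T U)^(-1) U^T.
Compute U^T U =
  [14, -5]
  [-5, 21],
and U^T v = (-3, 9).
Solve U^T U · c = U^T v for the coefficients: c = (-18/269, 111/269). The projection is proj_W(v) = U c.
Check: (v - proj_W(v)) · u_1 = 0  (should be 0).
Check: (v - proj_W(v)) · u_2 = 0  (should be 0).
Result: proj_W(v) = (-222/269, -351/269, -186/269, -276/269).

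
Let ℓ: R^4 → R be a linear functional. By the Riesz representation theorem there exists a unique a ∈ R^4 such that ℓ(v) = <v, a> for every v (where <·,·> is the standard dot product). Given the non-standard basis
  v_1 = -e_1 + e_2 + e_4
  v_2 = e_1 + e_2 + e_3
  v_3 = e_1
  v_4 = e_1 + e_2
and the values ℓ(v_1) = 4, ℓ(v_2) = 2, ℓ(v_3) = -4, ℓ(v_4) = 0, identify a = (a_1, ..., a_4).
a = (-4, 4, 2, -4)

Write a = (a_1, ..., a_4) in the standard basis. For each basis vector v_i, ℓ(v_i) = <v_i, a> is a linear equation in the a_j's. Collect the n equations into a matrix system V a = ℓ, where row i of V is v_i (expressed in the standard basis). Since V is invertible (lower-triangular with 1s on the diagonal, up to permutation), solve by back-substitution:
  V =
[[-1, 1, 0, 1],
 [1, 1, 1, 0],
 [1, 0, 0, 0],
 [1, 1, 0, 0]]
  V a = (4, 2, -4, 0)
Solving gives a = (-4, 4, 2, -4).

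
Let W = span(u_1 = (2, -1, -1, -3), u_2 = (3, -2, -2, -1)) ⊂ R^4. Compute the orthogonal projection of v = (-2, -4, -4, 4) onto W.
proj_W(v) = (138/101, -166/101, -166/101, 472/101)

Set up U = [u_1 | ... | u_2] ∈ R^(4×2). The projector onto W = col(U) is P = U (U^T U)^(-1) U^T.
Compute U^T U =
  [15, 13]
  [13, 18],
and U^T v = (-8, 6).
Solve U^T U · c = U^T v for the coefficients: c = (-222/101, 194/101). The projection is proj_W(v) = U c.
Check: (v - proj_W(v)) · u_1 = 0  (should be 0).
Check: (v - proj_W(v)) · u_2 = 0  (should be 0).
Result: proj_W(v) = (138/101, -166/101, -166/101, 472/101).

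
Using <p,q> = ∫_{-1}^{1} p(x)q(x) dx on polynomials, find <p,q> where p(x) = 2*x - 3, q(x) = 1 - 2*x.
<p,q> = -26/3

Expand the product: p(x)·q(x) = -4*x^2 + 8*x - 3.
∫_{-1}^{1} of each monomial x^k gives [2/(k+1) if k even, 0 if k odd]. Integrating term-by-term (or equivalently evaluating the antiderivative F(x) = -4*x^3/3 + 4*x^2 - 3*x at the endpoints):
  F(1) − F(−1) = -1/3 − (25/3) = -26/3.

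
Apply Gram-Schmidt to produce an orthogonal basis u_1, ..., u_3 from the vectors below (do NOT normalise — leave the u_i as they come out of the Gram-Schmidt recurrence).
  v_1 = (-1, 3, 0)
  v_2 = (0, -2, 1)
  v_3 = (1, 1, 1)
Orthogonal basis:
  u_1 = (-1, 3, 0)
  u_2 = (-3/5, -1/5, 1)
  u_3 = (9/7, 3/7, 6/7)

Apply the Gram-Schmidt recurrence
  u_1 = v_1
  u_i = v_i − Σ_{j<i} ((v_i · u_j) / (u_j · u_j)) · u_j.

Step by step this gives:
  u_1 = (-1, 3, 0)
  u_2 = (-3/5, -1/5, 1)
  u_3 = (9/7, 3/7, 6/7)

Orthogonality check:
  u_2 · u_1 = 0 (should be 0)
  u_3 · u_1 = 0 (should be 0)
  u_3 · u_2 = 0 (should be 0)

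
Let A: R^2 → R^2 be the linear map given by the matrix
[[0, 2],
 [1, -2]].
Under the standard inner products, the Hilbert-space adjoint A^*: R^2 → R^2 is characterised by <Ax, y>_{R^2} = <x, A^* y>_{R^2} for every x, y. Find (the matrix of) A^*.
A^* = A^T =
[[0, 1],
 [2, -2]]

For real matrices with standard dot products, the defining identity <Ax, y> = <x, A^* y> gives (Ax)^T y = x^T (A^*) y, i.e. x^T A^T y = x^T (A^*) y. Since this holds for all x, y, we must have A^* = A^T. Therefore
A^* =
[[0, 1],
 [2, -2]].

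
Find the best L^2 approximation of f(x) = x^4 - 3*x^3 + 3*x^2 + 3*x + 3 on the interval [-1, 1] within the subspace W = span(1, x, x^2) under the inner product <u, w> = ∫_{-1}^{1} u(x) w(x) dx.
g(x) = 27*x^2/7 + 6*x/5 + 102/35

The best approximation g ∈ W is the orthogonal projection of f onto W. Writing g = a_0 + a_1 x + a_2 x^2, the coefficients solve the normal equations G · a = b where
  G_{ij} = <φ_i, φ_j> and b_i = <f, φ_i>, with φ_0 = 1, φ_1 = x, φ_2 = x^2.
G =
  [2, 0, 2/3]
  [0, 2/3, 0]
  [2/3, 0, 2/5],
b = (42/5, 4/5, 122/35).
Solving gives a_0 = 102/35, a_1 = 6/5, a_2 = 27/7, so
  g(x) = 27*x^2/7 + 6*x/5 + 102/35.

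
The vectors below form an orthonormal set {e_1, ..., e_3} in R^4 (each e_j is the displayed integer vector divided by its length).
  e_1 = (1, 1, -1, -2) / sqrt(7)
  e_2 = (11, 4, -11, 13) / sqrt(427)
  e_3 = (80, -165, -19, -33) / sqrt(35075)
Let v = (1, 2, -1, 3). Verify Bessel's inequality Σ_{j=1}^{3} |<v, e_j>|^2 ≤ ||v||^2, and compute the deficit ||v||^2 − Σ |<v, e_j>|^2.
Σ |<v, e_j>|^2 = 341/23; ||v||^2 = 15; deficit = 4/23

Write each e_j = u_j / sqrt(<u_j, u_j>) where u_j is the displayed integer vector. Then <v, e_j> = <v, u_j> / sqrt(<u_j, u_j>), so |<v, e_j>|^2 = <v, u_j>^2 / <u_j, u_j>.
Coefficients: <v, e_1> = -2/sqrt(7), <v, e_2> = 69/sqrt(427), <v, e_3> = -330/sqrt(35075).
Square and sum: Σ |<v, e_j>|^2 = 341/23.
Compute ||v||^2 = v·v = 15.
Deficit = 15 − 341/23 = 4/23 ≥ 0, confirming Bessel's inequality. (The deficit equals ||v − Σ <v,e_j> e_j||^2, the squared distance from v to span{e_j}.)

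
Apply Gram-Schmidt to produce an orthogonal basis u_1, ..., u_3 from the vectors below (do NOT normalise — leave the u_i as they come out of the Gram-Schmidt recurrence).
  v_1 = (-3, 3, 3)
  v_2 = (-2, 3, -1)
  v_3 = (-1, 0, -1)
Orthogonal basis:
  u_1 = (-3, 3, 3)
  u_2 = (-2/3, 5/3, -7/3)
  u_3 = (-10/13, -15/26, -5/26)

Apply the Gram-Schmidt recurrence
  u_1 = v_1
  u_i = v_i − Σ_{j<i} ((v_i · u_j) / (u_j · u_j)) · u_j.

Step by step this gives:
  u_1 = (-3, 3, 3)
  u_2 = (-2/3, 5/3, -7/3)
  u_3 = (-10/13, -15/26, -5/26)

Orthogonality check:
  u_2 · u_1 = 0 (should be 0)
  u_3 · u_1 = 0 (should be 0)
  u_3 · u_2 = 0 (should be 0)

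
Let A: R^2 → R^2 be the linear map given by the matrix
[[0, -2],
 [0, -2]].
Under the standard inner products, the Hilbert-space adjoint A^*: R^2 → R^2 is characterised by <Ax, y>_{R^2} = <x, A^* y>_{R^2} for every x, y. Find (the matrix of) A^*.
A^* = A^T =
[[0, 0],
 [-2, -2]]

For real matrices with standard dot products, the defining identity <Ax, y> = <x, A^* y> gives (Ax)^T y = x^T (A^*) y, i.e. x^T A^T y = x^T (A^*) y. Since this holds for all x, y, we must have A^* = A^T. Therefore
A^* =
[[0, 0],
 [-2, -2]].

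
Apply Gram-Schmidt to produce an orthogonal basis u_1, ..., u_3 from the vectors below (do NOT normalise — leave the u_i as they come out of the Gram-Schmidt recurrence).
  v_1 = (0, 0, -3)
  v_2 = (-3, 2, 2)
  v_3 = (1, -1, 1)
Orthogonal basis:
  u_1 = (0, 0, -3)
  u_2 = (-3, 2, 0)
  u_3 = (-2/13, -3/13, 0)

Apply the Gram-Schmidt recurrence
  u_1 = v_1
  u_i = v_i − Σ_{j<i} ((v_i · u_j) / (u_j · u_j)) · u_j.

Step by step this gives:
  u_1 = (0, 0, -3)
  u_2 = (-3, 2, 0)
  u_3 = (-2/13, -3/13, 0)

Orthogonality check:
  u_2 · u_1 = 0 (should be 0)
  u_3 · u_1 = 0 (should be 0)
  u_3 · u_2 = 0 (should be 0)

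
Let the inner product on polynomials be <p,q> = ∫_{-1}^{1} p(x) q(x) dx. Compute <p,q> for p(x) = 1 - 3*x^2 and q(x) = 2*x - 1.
<p,q> = 0

Expand the product: p(x)·q(x) = -6*x^3 + 3*x^2 + 2*x - 1.
∫_{-1}^{1} of each monomial x^k gives [2/(k+1) if k even, 0 if k odd]. Integrating term-by-term (or equivalently evaluating the antiderivative F(x) = -3*x^4/2 + x^3 + x^2 - x at the endpoints):
  F(1) − F(−1) = -1/2 − (-1/2) = 0.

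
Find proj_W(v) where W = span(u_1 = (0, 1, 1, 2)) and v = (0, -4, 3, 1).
proj_W(v) = (0, 1/6, 1/6, 1/3)

Set up U = [u_1 | ... | u_1] ∈ R^(4×1). The projector onto W = col(U) is P = U (U^T U)^(-1) U^T.
Compute U^T U =
  [6],
and U^T v = (1).
Solve U^T U · c = U^T v for the coefficients: c = (1/6). The projection is proj_W(v) = U c.
Check: (v - proj_W(v)) · u_1 = 0  (should be 0).
Result: proj_W(v) = (0, 1/6, 1/6, 1/3).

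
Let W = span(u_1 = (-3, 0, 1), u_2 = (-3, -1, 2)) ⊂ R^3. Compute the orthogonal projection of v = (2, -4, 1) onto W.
proj_W(v) = (45/19, -55/19, 40/19)

Set up U = [u_1 | ... | u_2] ∈ R^(3×2). The projector onto W = col(U) is P = U (U^T U)^(-1) U^T.
Compute U^T U =
  [10, 11]
  [11, 14],
and U^T v = (-5, 0).
Solve U^T U · c = U^T v for the coefficients: c = (-70/19, 55/19). The projection is proj_W(v) = U c.
Check: (v - proj_W(v)) · u_1 = 0  (should be 0).
Check: (v - proj_W(v)) · u_2 = 0  (should be 0).
Result: proj_W(v) = (45/19, -55/19, 40/19).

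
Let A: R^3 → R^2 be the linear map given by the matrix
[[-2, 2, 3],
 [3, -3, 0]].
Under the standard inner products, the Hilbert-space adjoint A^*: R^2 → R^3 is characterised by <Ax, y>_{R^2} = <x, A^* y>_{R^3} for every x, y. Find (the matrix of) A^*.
A^* = A^T =
[[-2, 3],
 [2, -3],
 [3, 0]]

For real matrices with standard dot products, the defining identity <Ax, y> = <x, A^* y> gives (Ax)^T y = x^T (A^*) y, i.e. x^T A^T y = x^T (A^*) y. Since this holds for all x, y, we must have A^* = A^T. Therefore
A^* =
[[-2, 3],
 [2, -3],
 [3, 0]].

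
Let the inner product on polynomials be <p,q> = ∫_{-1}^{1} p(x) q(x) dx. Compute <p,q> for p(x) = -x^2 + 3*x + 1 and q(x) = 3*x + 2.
<p,q> = 26/3

Expand the product: p(x)·q(x) = -3*x^3 + 7*x^2 + 9*x + 2.
∫_{-1}^{1} of each monomial x^k gives [2/(k+1) if k even, 0 if k odd]. Integrating term-by-term (or equivalently evaluating the antiderivative F(x) = -3*x^4/4 + 7*x^3/3 + 9*x^2/2 + 2*x at the endpoints):
  F(1) − F(−1) = 97/12 − (-7/12) = 26/3.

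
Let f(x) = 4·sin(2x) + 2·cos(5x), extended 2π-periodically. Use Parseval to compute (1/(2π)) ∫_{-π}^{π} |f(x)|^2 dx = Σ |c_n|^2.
Σ |c_n|^2 = 10

Expand |f|^2 and use orthogonality of {sin(nx), cos(mx)} on [-π, π]:
  ∫_{-π}^{π} sin(nx)^2 dx = π, ∫ cos(mx)^2 dx = π, and cross terms integrate to 0.
So ∫_{-π}^{π} f(x)^2 dx = 4^2 · π + 2^2 · π = (16 + 4)π.
Divide by 2π: (16 + 4)/2 = 10.
By Parseval, this equals Σ |c_n|^2.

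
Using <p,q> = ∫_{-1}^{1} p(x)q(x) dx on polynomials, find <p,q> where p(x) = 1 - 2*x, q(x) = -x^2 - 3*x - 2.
<p,q> = -2/3

Expand the product: p(x)·q(x) = 2*x^3 + 5*x^2 + x - 2.
∫_{-1}^{1} of each monomial x^k gives [2/(k+1) if k even, 0 if k odd]. Integrating term-by-term (or equivalently evaluating the antiderivative F(x) = x^4/2 + 5*x^3/3 + x^2/2 - 2*x at the endpoints):
  F(1) − F(−1) = 2/3 − (4/3) = -2/3.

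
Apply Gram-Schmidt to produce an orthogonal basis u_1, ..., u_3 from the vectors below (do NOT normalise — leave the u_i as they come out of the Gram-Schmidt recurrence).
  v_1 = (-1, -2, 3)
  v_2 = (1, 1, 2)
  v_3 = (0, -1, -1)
Orthogonal basis:
  u_1 = (-1, -2, 3)
  u_2 = (17/14, 10/7, 19/14)
  u_3 = (14/25, -2/5, -2/25)

Apply the Gram-Schmidt recurrence
  u_1 = v_1
  u_i = v_i − Σ_{j<i} ((v_i · u_j) / (u_j · u_j)) · u_j.

Step by step this gives:
  u_1 = (-1, -2, 3)
  u_2 = (17/14, 10/7, 19/14)
  u_3 = (14/25, -2/5, -2/25)

Orthogonality check:
  u_2 · u_1 = 0 (should be 0)
  u_3 · u_1 = 0 (should be 0)
  u_3 · u_2 = 0 (should be 0)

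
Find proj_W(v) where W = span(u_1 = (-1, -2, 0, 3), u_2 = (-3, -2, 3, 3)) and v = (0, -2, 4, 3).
proj_W(v) = (-429/178, -145/89, 213/89, 435/178)

Set up U = [u_1 | ... | u_2] ∈ R^(4×2). The projector onto W = col(U) is P = U (U^T U)^(-1) U^T.
Compute U^T U =
  [14, 16]
  [16, 31],
and U^T v = (13, 25).
Solve U^T U · c = U^T v for the coefficients: c = (3/178, 71/89). The projection is proj_W(v) = U c.
Check: (v - proj_W(v)) · u_1 = 0  (should be 0).
Check: (v - proj_W(v)) · u_2 = 0  (should be 0).
Result: proj_W(v) = (-429/178, -145/89, 213/89, 435/178).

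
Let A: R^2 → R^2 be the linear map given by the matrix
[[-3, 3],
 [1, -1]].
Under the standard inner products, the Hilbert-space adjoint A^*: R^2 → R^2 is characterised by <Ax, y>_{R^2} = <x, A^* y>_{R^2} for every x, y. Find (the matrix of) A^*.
A^* = A^T =
[[-3, 1],
 [3, -1]]

For real matrices with standard dot products, the defining identity <Ax, y> = <x, A^* y> gives (Ax)^T y = x^T (A^*) y, i.e. x^T A^T y = x^T (A^*) y. Since this holds for all x, y, we must have A^* = A^T. Therefore
A^* =
[[-3, 1],
 [3, -1]].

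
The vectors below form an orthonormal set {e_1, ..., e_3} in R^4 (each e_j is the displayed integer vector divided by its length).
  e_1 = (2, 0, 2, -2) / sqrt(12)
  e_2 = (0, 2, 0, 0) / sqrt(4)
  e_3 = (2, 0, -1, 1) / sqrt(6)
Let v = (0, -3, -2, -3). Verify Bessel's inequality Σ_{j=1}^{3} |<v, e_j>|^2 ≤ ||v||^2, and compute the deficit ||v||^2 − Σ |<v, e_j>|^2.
Σ |<v, e_j>|^2 = 19/2; ||v||^2 = 22; deficit = 25/2

Write each e_j = u_j / sqrt(<u_j, u_j>) where u_j is the displayed integer vector. Then <v, e_j> = <v, u_j> / sqrt(<u_j, u_j>), so |<v, e_j>|^2 = <v, u_j>^2 / <u_j, u_j>.
Coefficients: <v, e_1> = 2/sqrt(12), <v, e_2> = -6/sqrt(4), <v, e_3> = -1/sqrt(6).
Square and sum: Σ |<v, e_j>|^2 = 19/2.
Compute ||v||^2 = v·v = 22.
Deficit = 22 − 19/2 = 25/2 ≥ 0, confirming Bessel's inequality. (The deficit equals ||v − Σ <v,e_j> e_j||^2, the squared distance from v to span{e_j}.)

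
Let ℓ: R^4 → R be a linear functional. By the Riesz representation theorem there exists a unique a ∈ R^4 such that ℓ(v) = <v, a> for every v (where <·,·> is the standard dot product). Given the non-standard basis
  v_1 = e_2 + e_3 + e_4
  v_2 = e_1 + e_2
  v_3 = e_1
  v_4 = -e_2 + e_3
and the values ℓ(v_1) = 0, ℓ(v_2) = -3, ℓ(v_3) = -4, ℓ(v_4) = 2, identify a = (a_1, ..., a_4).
a = (-4, 1, 3, -4)

Write a = (a_1, ..., a_4) in the standard basis. For each basis vector v_i, ℓ(v_i) = <v_i, a> is a linear equation in the a_j's. Collect the n equations into a matrix system V a = ℓ, where row i of V is v_i (expressed in the standard basis). Since V is invertible (lower-triangular with 1s on the diagonal, up to permutation), solve by back-substitution:
  V =
[[0, 1, 1, 1],
 [1, 1, 0, 0],
 [1, 0, 0, 0],
 [0, -1, 1, 0]]
  V a = (0, -3, -4, 2)
Solving gives a = (-4, 1, 3, -4).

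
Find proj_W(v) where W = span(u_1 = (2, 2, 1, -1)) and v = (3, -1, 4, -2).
proj_W(v) = (2, 2, 1, -1)

Set up U = [u_1 | ... | u_1] ∈ R^(4×1). The projector onto W = col(U) is P = U (U^T U)^(-1) U^T.
Compute U^T U =
  [10],
and U^T v = (10).
Solve U^T U · c = U^T v for the coefficients: c = (1). The projection is proj_W(v) = U c.
Check: (v - proj_W(v)) · u_1 = 0  (should be 0).
Result: proj_W(v) = (2, 2, 1, -1).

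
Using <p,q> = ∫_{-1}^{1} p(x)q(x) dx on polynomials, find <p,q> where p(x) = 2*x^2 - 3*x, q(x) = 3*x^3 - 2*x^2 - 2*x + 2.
<p,q> = 22/15

Expand the product: p(x)·q(x) = 6*x^5 - 13*x^4 + 2*x^3 + 10*x^2 - 6*x.
∫_{-1}^{1} of each monomial x^k gives [2/(k+1) if k even, 0 if k odd]. Integrating term-by-term (or equivalently evaluating the antiderivative F(x) = x^6 - 13*x^5/5 + x^4/2 + 10*x^3/3 - 3*x^2 at the endpoints):
  F(1) − F(−1) = -23/30 − (-67/30) = 22/15.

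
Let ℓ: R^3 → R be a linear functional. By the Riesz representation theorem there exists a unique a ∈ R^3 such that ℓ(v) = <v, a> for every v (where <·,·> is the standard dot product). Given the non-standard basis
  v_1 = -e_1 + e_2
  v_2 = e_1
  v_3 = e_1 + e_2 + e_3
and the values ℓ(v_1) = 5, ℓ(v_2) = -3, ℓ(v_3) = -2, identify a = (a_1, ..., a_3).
a = (-3, 2, -1)

Write a = (a_1, ..., a_3) in the standard basis. For each basis vector v_i, ℓ(v_i) = <v_i, a> is a linear equation in the a_j's. Collect the n equations into a matrix system V a = ℓ, where row i of V is v_i (expressed in the standard basis). Since V is invertible (lower-triangular with 1s on the diagonal, up to permutation), solve by back-substitution:
  V =
[[-1, 1, 0],
 [1, 0, 0],
 [1, 1, 1]]
  V a = (5, -3, -2)
Solving gives a = (-3, 2, -1).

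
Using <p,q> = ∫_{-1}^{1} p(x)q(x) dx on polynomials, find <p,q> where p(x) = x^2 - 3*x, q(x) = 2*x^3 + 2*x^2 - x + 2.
<p,q> = 26/15

Expand the product: p(x)·q(x) = 2*x^5 - 4*x^4 - 7*x^3 + 5*x^2 - 6*x.
∫_{-1}^{1} of each monomial x^k gives [2/(k+1) if k even, 0 if k odd]. Integrating term-by-term (or equivalently evaluating the antiderivative F(x) = x^6/3 - 4*x^5/5 - 7*x^4/4 + 5*x^3/3 - 3*x^2 at the endpoints):
  F(1) − F(−1) = -71/20 − (-317/60) = 26/15.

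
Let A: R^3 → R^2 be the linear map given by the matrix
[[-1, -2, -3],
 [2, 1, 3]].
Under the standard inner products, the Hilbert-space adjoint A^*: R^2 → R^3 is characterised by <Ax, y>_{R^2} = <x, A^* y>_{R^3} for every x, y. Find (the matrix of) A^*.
A^* = A^T =
[[-1, 2],
 [-2, 1],
 [-3, 3]]

For real matrices with standard dot products, the defining identity <Ax, y> = <x, A^* y> gives (Ax)^T y = x^T (A^*) y, i.e. x^T A^T y = x^T (A^*) y. Since this holds for all x, y, we must have A^* = A^T. Therefore
A^* =
[[-1, 2],
 [-2, 1],
 [-3, 3]].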